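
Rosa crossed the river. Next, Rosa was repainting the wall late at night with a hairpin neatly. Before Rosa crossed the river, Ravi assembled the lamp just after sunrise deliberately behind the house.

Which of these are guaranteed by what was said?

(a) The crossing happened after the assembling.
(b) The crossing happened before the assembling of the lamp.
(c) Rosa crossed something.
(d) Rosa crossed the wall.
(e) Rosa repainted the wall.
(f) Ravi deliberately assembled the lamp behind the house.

(a), (c), (f)

(a) Entailed — the narrative places the assembling before the crossing.
(b) Not entailed — the narrative places the assembling before the crossing, not after.
(c) Entailed — this follows by dropping conjuncts from the crossing event's description.
(d) Not entailed — Rosa crossed the river, not the wall; the wall belongs to the repainting event.
(e) Not entailed — 'was repainting' is progressive on an accomplishment; it does not entail the completed 'repainted'.
(f) Entailed — every conjunct here is already in the original assembling event.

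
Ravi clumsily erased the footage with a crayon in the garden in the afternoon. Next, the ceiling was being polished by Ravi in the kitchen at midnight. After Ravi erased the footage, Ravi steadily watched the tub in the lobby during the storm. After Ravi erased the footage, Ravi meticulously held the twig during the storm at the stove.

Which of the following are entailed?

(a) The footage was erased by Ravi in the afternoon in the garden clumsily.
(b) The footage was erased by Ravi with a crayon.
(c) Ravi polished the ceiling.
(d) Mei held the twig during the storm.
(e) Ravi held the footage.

(a) Entailed — dropping 'with a crayon' leaves a sub-description the original still satisfies.
(b) Entailed — the original entails any weakening of itself; this just drops 'clumsily', 'in the afternoon', 'in the garden'.
(c) Entailed — 'polish' is an activity; 'was polishing' entails that some polishing happened, so 'polished' holds.
(d) Not entailed — the passage has Ravi holding the twig, not Mei.
(e) Not entailed — Ravi held the twig, not the footage; the footage belongs to the erasing event.

(a), (b), (c)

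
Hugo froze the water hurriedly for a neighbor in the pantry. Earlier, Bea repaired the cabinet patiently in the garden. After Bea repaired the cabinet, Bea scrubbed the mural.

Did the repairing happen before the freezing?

yes

The narrative orders the repairing before the freezing.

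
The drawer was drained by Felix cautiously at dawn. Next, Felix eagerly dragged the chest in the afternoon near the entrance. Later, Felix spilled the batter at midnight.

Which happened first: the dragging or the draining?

The connectives place the draining before the dragging.

the draining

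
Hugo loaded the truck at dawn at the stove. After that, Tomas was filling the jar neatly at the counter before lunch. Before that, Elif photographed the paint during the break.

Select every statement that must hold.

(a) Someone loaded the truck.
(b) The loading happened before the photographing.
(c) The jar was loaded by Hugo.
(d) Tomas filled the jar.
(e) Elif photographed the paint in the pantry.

(a) Entailed — every conjunct here is already in the original loading event.
(b) Not entailed — the narrative doesn't order the loading relative to the photographing.
(c) Not entailed — Hugo loaded the truck, not the jar; the jar belongs to the filling event.
(d) Not entailed — 'was filling' is progressive on an accomplishment; it does not entail the completed 'filled'.
(e) Not entailed — 'in the pantry' adds information not in the original event.

(a)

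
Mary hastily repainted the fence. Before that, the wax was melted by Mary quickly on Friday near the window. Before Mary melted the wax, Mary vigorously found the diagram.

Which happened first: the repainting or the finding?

the finding

The connectives place the finding before the repainting.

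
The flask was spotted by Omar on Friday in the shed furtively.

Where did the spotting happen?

'in the shed' marks the location of the spotting event.

in the shed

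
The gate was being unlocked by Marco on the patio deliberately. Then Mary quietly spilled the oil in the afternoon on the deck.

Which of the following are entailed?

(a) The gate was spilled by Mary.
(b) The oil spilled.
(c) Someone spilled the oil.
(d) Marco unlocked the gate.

(a) Not entailed — Mary spilled the oil, not the gate; the gate belongs to the unlocking event.
(b) Entailed — 'Mary spilled the oil' is causative; it entails the inchoative 'the oil spilled'.
(c) Entailed — dropping 'quietly', 'in the afternoon', 'on the deck' and generalizing the agent leaves a sub-description the original still satisfies.
(d) Not entailed — 'was unlocking' is progressive on an accomplishment; it does not entail the completed 'unlocked'.

(b), (c)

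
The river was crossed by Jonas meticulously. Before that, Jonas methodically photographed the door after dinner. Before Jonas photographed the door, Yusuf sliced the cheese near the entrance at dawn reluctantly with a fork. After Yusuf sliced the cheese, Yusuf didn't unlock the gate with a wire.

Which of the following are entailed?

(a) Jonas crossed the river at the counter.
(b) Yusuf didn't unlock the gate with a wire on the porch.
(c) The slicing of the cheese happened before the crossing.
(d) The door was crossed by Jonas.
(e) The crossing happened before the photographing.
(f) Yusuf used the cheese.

(b), (c)

(a) Not entailed — 'at the counter' adds information not in the original event.
(b) Entailed — under negation, adding a further restriction is entailed: if no such unlocking event occurred, none occurred on the porch either.
(c) Entailed — the narrative places the slicing before the crossing.
(d) Not entailed — Jonas crossed the river, not the door; the door belongs to the photographing event.
(e) Not entailed — the narrative places the photographing before the crossing, not after.
(f) Not entailed — the cheese is the patient, not an instrument — Yusuf used a fork.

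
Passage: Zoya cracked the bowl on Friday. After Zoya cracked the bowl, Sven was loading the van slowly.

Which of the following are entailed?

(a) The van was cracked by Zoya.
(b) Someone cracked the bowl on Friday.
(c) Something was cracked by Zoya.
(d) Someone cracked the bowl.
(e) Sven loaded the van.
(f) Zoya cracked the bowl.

(b), (c), (d), (f)

(a) Not entailed — Zoya cracked the bowl, not the van; the van belongs to the loading event.
(b) Entailed — every conjunct here is already in the original cracking event.
(c) Entailed — this follows by dropping conjuncts from the cracking event's description.
(d) Entailed — dropping 'on Friday' and generalizing the agent leaves a sub-description the original still satisfies.
(e) Not entailed — 'was loading' is progressive on an accomplishment; it does not entail the completed 'loaded'.
(f) Entailed — the original entails any weakening of itself; this just drops 'on Friday'.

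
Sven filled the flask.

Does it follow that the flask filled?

'Sven filled the flask' is the causative; it entails the inchoative 'the flask filled'.

yes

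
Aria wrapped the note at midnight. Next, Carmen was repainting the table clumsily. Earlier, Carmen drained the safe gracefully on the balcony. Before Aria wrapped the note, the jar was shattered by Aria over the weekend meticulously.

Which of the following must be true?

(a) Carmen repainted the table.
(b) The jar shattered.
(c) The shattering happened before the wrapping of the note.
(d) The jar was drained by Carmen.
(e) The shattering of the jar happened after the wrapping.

(b), (c)

(a) Not entailed — 'was repainting' is progressive on an accomplishment; it does not entail the completed 'repainted'.
(b) Entailed — 'Aria shattered the jar' is causative; it entails the inchoative 'the jar shattered'.
(c) Entailed — the narrative places the shattering before the wrapping.
(d) Not entailed — Carmen drained the safe, not the jar; the jar belongs to the shattering event.
(e) Not entailed — the narrative places the shattering before the wrapping, not after.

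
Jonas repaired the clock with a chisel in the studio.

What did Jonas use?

a chisel

'with a chisel' marks the instrument of the repairing event.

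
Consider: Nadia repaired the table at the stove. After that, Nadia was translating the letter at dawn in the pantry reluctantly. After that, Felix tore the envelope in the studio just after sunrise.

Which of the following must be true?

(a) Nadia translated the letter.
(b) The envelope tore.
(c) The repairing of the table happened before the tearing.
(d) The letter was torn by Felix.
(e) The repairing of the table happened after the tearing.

(b), (c)

(a) Not entailed — 'was translating' is progressive on an accomplishment; it does not entail the completed 'translated'.
(b) Entailed — 'Felix tore the envelope' is causative; it entails the inchoative 'the envelope tore'.
(c) Entailed — the narrative places the repairing before the tearing.
(d) Not entailed — Felix tore the envelope, not the letter; the letter belongs to the translating event.
(e) Not entailed — the narrative places the repairing before the tearing, not after.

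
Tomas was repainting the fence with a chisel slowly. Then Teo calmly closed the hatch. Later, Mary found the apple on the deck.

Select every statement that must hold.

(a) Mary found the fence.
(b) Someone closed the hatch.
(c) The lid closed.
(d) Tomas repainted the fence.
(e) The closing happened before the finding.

(b), (e)

(a) Not entailed — Mary found the apple, not the fence; the fence belongs to the repainting event.
(b) Entailed — every conjunct here is already in the original closing event.
(c) Not entailed — the hatch is what closed, not the lid.
(d) Not entailed — 'was repainting' is progressive on an accomplishment; it does not entail the completed 'repainted'.
(e) Entailed — the narrative places the closing before the finding.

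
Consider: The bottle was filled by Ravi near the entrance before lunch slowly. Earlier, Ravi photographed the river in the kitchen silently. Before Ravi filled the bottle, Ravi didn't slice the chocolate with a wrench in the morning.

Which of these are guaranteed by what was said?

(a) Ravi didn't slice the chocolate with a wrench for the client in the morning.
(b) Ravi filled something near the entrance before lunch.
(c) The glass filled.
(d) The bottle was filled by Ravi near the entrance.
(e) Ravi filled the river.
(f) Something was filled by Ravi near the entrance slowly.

(a) Entailed — under negation, adding a further restriction is entailed: if no such slicing event occurred, none occurred for the client either.
(b) Entailed — every conjunct here is already in the original filling event.
(c) Not entailed — the bottle is what filled, not the glass.
(d) Entailed — the original entails any weakening of itself; this just drops 'before lunch', 'slowly'.
(e) Not entailed — Ravi filled the bottle, not the river; the river belongs to the photographing event.
(f) Entailed — every conjunct here is already in the original filling event.

(a), (b), (d), (f)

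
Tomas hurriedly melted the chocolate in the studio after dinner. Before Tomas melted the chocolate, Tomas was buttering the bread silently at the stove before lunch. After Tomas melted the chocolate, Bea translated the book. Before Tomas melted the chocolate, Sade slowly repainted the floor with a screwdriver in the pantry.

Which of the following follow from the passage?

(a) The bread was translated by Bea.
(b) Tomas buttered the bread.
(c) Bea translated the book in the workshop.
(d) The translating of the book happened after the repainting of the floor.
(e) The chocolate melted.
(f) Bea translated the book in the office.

(a) Not entailed — Bea translated the book, not the bread; the bread belongs to the buttering event.
(b) Not entailed — 'was buttering' is progressive on an accomplishment; it does not entail the completed 'buttered'.
(c) Not entailed — 'in the workshop' adds information not in the original event.
(d) Entailed — the narrative places the repainting before the translating.
(e) Entailed — 'Tomas melted the chocolate' is causative; it entails the inchoative 'the chocolate melted'.
(f) Not entailed — 'in the office' adds information not in the original event.

(d), (e)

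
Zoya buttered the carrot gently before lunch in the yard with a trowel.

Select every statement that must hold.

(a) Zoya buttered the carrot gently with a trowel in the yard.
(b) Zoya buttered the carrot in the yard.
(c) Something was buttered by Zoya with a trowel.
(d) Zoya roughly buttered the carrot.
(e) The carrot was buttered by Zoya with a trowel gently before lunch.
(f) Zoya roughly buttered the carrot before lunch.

(a) Entailed — dropping 'before lunch' leaves a sub-description the original still satisfies.
(b) Entailed — dropping 'gently', 'with a trowel', 'before lunch' leaves a sub-description the original still satisfies.
(c) Entailed — every conjunct here is already in the original buttering event.
(d) Not entailed — 'roughly' adds a manner not in (and inconsistent with) the original.
(e) Entailed — dropping 'in the yard' leaves a sub-description the original still satisfies.
(f) Not entailed — 'roughly' adds a manner not in (and inconsistent with) the original.

(a), (b), (c), (e)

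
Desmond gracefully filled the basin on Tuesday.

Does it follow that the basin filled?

yes

'Desmond filled the basin' is the causative; it entails the inchoative 'the basin filled'.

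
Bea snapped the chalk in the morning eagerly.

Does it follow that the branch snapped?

no

Nothing is said about any branch; only the chalk is affected.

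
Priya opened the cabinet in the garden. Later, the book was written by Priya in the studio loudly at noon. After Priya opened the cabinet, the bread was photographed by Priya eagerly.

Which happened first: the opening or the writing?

The connectives place the opening before the writing.

the opening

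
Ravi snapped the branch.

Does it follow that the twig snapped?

no

Nothing is said about any twig; only the branch is affected.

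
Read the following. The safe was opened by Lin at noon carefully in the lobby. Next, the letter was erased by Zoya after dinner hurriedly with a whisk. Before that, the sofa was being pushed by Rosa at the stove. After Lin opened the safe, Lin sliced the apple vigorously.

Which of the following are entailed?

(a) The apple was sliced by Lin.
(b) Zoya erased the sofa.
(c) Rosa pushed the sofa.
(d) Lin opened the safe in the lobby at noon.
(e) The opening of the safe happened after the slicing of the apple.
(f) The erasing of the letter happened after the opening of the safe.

(a) Entailed — the original entails any weakening of itself; this just drops 'vigorously'.
(b) Not entailed — Zoya erased the letter, not the sofa; the sofa belongs to the pushing event.
(c) Entailed — 'push' is an activity; 'was pushing' entails that some pushing happened, so 'pushed' holds.
(d) Entailed — every conjunct here is already in the original opening event.
(e) Not entailed — the narrative places the opening before the slicing, not after.
(f) Entailed — the narrative places the opening before the erasing.

(a), (c), (d), (f)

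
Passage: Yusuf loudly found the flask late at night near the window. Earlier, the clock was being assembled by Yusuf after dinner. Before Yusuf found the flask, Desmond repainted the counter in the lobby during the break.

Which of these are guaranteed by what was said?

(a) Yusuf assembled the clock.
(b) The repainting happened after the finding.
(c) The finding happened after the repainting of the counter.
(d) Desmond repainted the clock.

(c)

(a) Not entailed — 'was assembling' is progressive on an accomplishment; it does not entail the completed 'assembled'.
(b) Not entailed — the narrative places the repainting before the finding, not after.
(c) Entailed — the narrative places the repainting before the finding.
(d) Not entailed — Desmond repainted the counter, not the clock; the clock belongs to the assembling event.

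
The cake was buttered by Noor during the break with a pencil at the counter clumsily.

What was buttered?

the cake

'the cake' marks the patient of the buttering event.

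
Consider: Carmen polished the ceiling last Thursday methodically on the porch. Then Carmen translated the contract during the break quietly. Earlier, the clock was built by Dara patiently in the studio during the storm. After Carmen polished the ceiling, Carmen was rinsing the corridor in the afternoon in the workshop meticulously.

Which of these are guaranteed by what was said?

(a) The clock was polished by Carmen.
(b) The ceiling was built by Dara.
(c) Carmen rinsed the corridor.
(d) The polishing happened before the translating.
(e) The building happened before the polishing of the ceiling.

(a) Not entailed — Carmen polished the ceiling, not the clock; the clock belongs to the building event.
(b) Not entailed — Dara built the clock, not the ceiling; the ceiling belongs to the polishing event.
(c) Entailed — 'rinse' is an activity; 'was rinsing' entails that some rinsing happened, so 'rinsed' holds.
(d) Entailed — the narrative places the polishing before the translating.
(e) Not entailed — the narrative doesn't order the building relative to the polishing.

(c), (d)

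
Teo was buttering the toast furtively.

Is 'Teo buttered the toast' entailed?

'was buttering' is progressive; for an accomplishment like 'butter the toast', it doesn't entail completion.

no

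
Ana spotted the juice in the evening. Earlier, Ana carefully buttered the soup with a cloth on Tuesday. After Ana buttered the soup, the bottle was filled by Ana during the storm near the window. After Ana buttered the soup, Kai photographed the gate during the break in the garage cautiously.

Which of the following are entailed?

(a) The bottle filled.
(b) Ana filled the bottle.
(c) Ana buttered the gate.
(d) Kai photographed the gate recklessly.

(a) Entailed — 'Ana filled the bottle' is causative; it entails the inchoative 'the bottle filled'.
(b) Entailed — dropping 'near the window', 'during the storm' leaves a sub-description the original still satisfies.
(c) Not entailed — Ana buttered the soup, not the gate; the gate belongs to the photographing event.
(d) Not entailed — 'recklessly' adds a manner not in (and inconsistent with) the original.

(a), (b)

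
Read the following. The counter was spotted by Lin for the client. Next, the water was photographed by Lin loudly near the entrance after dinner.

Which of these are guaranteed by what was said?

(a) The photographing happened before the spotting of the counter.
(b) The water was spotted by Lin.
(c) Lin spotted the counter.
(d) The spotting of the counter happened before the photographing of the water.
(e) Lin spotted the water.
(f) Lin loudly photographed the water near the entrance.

(c), (d), (f)

(a) Not entailed — the narrative places the spotting before the photographing, not after.
(b) Not entailed — Lin spotted the counter, not the water; the water belongs to the photographing event.
(c) Entailed — every conjunct here is already in the original spotting event.
(d) Entailed — the narrative places the spotting before the photographing.
(e) Not entailed — Lin spotted the counter, not the water; the water belongs to the photographing event.
(f) Entailed — dropping 'after dinner' leaves a sub-description the original still satisfies.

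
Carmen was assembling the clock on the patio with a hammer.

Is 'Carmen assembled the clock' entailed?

'was assembling' is progressive; for an accomplishment like 'assemble the clock', it doesn't entail completion.

no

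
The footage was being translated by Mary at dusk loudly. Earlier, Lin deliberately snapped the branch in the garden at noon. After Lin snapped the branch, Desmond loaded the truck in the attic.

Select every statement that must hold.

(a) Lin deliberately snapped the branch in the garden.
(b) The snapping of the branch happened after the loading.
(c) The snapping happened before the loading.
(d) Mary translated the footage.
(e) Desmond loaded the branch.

(a) Entailed — the original entails any weakening of itself; this just drops 'at noon'.
(b) Not entailed — the narrative places the snapping before the loading, not after.
(c) Entailed — the narrative places the snapping before the loading.
(d) Not entailed — 'was translating' is progressive on an accomplishment; it does not entail the completed 'translated'.
(e) Not entailed — Desmond loaded the truck, not the branch; the branch belongs to the snapping event.

(a), (c)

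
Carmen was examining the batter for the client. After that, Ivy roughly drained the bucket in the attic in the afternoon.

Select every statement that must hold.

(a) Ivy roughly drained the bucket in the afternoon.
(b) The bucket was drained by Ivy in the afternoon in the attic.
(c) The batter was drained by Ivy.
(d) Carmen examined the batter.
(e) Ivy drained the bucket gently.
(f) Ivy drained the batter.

(a), (b), (d)

(a) Entailed — the original entails any weakening of itself; this just drops 'in the attic'.
(b) Entailed — every conjunct here is already in the original draining event.
(c) Not entailed — Ivy drained the bucket, not the batter; the batter belongs to the examining event.
(d) Entailed — 'examine' is an activity; 'was examining' entails that some examining happened, so 'examined' holds.
(e) Not entailed — 'gently' adds a manner not in (and inconsistent with) the original.
(f) Not entailed — Ivy drained the bucket, not the batter; the batter belongs to the examining event.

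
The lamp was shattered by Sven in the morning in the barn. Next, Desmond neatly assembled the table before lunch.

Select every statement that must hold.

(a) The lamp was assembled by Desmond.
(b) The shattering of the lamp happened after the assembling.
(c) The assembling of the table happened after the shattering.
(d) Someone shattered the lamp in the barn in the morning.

(a) Not entailed — Desmond assembled the table, not the lamp; the lamp belongs to the shattering event.
(b) Not entailed — the narrative places the shattering before the assembling, not after.
(c) Entailed — the narrative places the shattering before the assembling.
(d) Entailed — the original entails any weakening of itself; this just generalizes the agent.

(c), (d)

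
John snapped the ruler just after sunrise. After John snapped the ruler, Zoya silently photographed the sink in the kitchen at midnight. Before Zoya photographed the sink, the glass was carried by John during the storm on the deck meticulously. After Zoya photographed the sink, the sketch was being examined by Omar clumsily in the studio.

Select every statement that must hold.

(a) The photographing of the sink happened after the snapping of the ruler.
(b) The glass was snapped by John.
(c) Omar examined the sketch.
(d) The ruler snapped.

(a), (c), (d)

(a) Entailed — the narrative places the snapping before the photographing.
(b) Not entailed — John snapped the ruler, not the glass; the glass belongs to the carrying event.
(c) Entailed — 'examine' is an activity; 'was examining' entails that some examining happened, so 'examined' holds.
(d) Entailed — 'John snapped the ruler' is causative; it entails the inchoative 'the ruler snapped'.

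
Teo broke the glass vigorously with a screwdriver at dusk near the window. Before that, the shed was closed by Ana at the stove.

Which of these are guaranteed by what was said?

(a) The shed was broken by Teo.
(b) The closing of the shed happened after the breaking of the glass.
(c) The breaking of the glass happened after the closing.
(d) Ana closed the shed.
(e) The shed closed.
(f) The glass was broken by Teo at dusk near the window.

(c), (d), (e), (f)

(a) Not entailed — Teo broke the glass, not the shed; the shed belongs to the closing event.
(b) Not entailed — the narrative places the closing before the breaking, not after.
(c) Entailed — the narrative places the closing before the breaking.
(d) Entailed — the original entails any weakening of itself; this just drops 'at the stove'.
(e) Entailed — 'Ana closed the shed' is causative; it entails the inchoative 'the shed closed'.
(f) Entailed — every conjunct here is already in the original breaking event.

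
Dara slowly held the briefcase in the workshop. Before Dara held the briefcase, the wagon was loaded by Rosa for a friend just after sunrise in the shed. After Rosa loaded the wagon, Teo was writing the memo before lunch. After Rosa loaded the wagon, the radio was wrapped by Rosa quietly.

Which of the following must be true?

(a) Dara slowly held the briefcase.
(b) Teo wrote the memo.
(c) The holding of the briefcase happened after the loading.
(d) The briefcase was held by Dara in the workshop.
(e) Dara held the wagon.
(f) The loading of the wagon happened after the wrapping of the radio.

(a) Entailed — this follows by dropping conjuncts from the holding event's description.
(b) Not entailed — 'was writing' is progressive on an accomplishment; it does not entail the completed 'wrote'.
(c) Entailed — the narrative places the loading before the holding.
(d) Entailed — dropping 'slowly' leaves a sub-description the original still satisfies.
(e) Not entailed — Dara held the briefcase, not the wagon; the wagon belongs to the loading event.
(f) Not entailed — the narrative places the loading before the wrapping, not after.

(a), (c), (d)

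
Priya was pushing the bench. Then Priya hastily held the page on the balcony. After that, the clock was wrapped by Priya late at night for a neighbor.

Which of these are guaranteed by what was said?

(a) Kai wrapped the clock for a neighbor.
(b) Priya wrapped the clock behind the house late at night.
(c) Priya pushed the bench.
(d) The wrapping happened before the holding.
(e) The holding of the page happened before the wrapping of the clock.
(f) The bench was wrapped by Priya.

(a) Not entailed — the passage has Priya wrapping the clock, not Kai.
(b) Not entailed — 'behind the house' adds information not in the original event.
(c) Entailed — 'push' is an activity; 'was pushing' entails that some pushing happened, so 'pushed' holds.
(d) Not entailed — the narrative places the holding before the wrapping, not after.
(e) Entailed — the narrative places the holding before the wrapping.
(f) Not entailed — Priya wrapped the clock, not the bench; the bench belongs to the pushing event.

(c), (e)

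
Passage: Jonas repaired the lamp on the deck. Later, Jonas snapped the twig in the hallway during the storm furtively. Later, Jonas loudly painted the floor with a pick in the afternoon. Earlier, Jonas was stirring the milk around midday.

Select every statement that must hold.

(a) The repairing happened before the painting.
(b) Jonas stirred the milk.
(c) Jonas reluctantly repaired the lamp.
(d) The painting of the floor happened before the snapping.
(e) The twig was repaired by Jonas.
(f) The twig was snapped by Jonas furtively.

(a) Entailed — the narrative places the repairing before the painting.
(b) Entailed — 'stir' is an activity; 'was stirring' entails that some stirring happened, so 'stirred' holds.
(c) Not entailed — 'reluctantly' adds information not in the original event.
(d) Not entailed — the narrative places the snapping before the painting, not after.
(e) Not entailed — Jonas repaired the lamp, not the twig; the twig belongs to the snapping event.
(f) Entailed — this follows by dropping conjuncts from the snapping event's description.

(a), (b), (f)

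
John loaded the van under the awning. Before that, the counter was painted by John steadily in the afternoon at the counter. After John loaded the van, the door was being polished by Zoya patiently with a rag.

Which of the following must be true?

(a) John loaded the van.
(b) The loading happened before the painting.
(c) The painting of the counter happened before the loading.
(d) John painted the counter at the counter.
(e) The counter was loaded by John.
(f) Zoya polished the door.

(a) Entailed — the original entails any weakening of itself; this just drops 'under the awning'.
(b) Not entailed — the narrative places the painting before the loading, not after.
(c) Entailed — the narrative places the painting before the loading.
(d) Entailed — dropping 'steadily', 'in the afternoon' leaves a sub-description the original still satisfies.
(e) Not entailed — John loaded the van, not the counter; the counter belongs to the painting event.
(f) Entailed — 'polish' is an activity; 'was polishing' entails that some polishing happened, so 'polished' holds.

(a), (c), (d), (f)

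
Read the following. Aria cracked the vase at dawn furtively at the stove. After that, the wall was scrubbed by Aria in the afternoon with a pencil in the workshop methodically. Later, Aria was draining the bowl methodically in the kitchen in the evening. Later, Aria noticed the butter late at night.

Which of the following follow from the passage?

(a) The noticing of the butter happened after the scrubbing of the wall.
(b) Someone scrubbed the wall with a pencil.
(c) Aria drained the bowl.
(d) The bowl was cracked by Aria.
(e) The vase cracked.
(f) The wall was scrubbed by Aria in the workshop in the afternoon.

(a), (b), (e), (f)

(a) Entailed — the narrative places the scrubbing before the noticing.
(b) Entailed — the original entails any weakening of itself; this just drops 'methodically', 'in the afternoon', 'in the workshop' and generalizes the agent.
(c) Not entailed — 'was draining' is progressive on an accomplishment; it does not entail the completed 'drained'.
(d) Not entailed — Aria cracked the vase, not the bowl; the bowl belongs to the draining event.
(e) Entailed — 'Aria cracked the vase' is causative; it entails the inchoative 'the vase cracked'.
(f) Entailed — dropping 'with a pencil', 'methodically' leaves a sub-description the original still satisfies.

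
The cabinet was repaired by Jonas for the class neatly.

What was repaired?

'the cabinet' marks the patient of the repairing event.

the cabinet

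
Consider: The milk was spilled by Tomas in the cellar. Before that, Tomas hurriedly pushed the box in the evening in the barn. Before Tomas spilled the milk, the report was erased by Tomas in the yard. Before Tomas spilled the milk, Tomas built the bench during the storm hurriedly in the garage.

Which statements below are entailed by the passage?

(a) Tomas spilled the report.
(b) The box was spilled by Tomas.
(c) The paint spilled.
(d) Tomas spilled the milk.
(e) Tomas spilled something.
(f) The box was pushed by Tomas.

(a) Not entailed — Tomas spilled the milk, not the report; the report belongs to the erasing event.
(b) Not entailed — Tomas spilled the milk, not the box; the box belongs to the pushing event.
(c) Not entailed — the milk is what spilled, not the paint.
(d) Entailed — the original entails any weakening of itself; this just drops 'in the cellar'.
(e) Entailed — dropping 'in the cellar' and generalizing the patient leaves a sub-description the original still satisfies.
(f) Entailed — the original entails any weakening of itself; this just drops 'hurriedly', 'in the evening', 'in the barn'.

(d), (e), (f)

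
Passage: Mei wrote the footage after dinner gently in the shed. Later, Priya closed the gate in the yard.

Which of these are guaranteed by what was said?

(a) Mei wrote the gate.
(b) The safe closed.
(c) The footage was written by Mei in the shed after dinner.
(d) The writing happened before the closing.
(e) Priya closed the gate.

(c), (d), (e)

(a) Not entailed — Mei wrote the footage, not the gate; the gate belongs to the closing event.
(b) Not entailed — the gate is what closed, not the safe.
(c) Entailed — this follows by dropping conjuncts from the writing event's description.
(d) Entailed — the narrative places the writing before the closing.
(e) Entailed — this follows by dropping conjuncts from the closing event's description.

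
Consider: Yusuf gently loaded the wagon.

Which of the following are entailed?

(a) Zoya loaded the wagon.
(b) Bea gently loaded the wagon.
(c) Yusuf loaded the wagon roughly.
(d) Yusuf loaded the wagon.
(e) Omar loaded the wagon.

(d)

(a) Not entailed — the passage has Yusuf loading the wagon, not Zoya.
(b) Not entailed — the passage has Yusuf loading the wagon, not Bea.
(c) Not entailed — 'roughly' adds a manner not in (and inconsistent with) the original.
(d) Entailed — dropping 'gently' leaves a sub-description the original still satisfies.
(e) Not entailed — the passage has Yusuf loading the wagon, not Omar.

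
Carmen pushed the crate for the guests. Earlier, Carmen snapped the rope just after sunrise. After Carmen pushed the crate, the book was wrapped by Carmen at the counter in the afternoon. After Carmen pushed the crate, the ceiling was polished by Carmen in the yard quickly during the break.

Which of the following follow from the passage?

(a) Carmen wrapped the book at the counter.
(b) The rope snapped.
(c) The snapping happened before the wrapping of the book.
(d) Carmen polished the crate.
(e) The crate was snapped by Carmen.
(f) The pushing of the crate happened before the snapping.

(a) Entailed — this follows by dropping conjuncts from the wrapping event's description.
(b) Entailed — 'Carmen snapped the rope' is causative; it entails the inchoative 'the rope snapped'.
(c) Entailed — the narrative places the snapping before the wrapping.
(d) Not entailed — Carmen polished the ceiling, not the crate; the crate belongs to the pushing event.
(e) Not entailed — Carmen snapped the rope, not the crate; the crate belongs to the pushing event.
(f) Not entailed — the narrative places the snapping before the pushing, not after.

(a), (b), (c)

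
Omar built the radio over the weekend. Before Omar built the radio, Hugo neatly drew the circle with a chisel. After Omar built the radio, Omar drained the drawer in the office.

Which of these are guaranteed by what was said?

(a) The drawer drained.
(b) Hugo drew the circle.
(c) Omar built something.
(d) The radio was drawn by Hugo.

(a) Entailed — 'Omar drained the drawer' is causative; it entails the inchoative 'the drawer drained'.
(b) Entailed — every conjunct here is already in the original drawing event.
(c) Entailed — dropping 'over the weekend' and generalizing the patient leaves a sub-description the original still satisfies.
(d) Not entailed — Hugo drew the circle, not the radio; the radio belongs to the building event.

(a), (b), (c)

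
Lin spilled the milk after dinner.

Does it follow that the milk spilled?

yes

'Lin spilled the milk' is the causative; it entails the inchoative 'the milk spilled'.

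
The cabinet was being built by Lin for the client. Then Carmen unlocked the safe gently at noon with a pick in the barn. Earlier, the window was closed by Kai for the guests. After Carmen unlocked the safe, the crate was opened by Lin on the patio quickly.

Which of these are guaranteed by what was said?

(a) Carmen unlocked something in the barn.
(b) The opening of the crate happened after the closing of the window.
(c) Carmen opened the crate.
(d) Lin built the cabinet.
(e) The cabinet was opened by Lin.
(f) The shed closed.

(a) Entailed — the original entails any weakening of itself; this just drops 'with a pick', 'at noon', 'gently' and generalizes the patient.
(b) Entailed — the narrative places the closing before the opening.
(c) Not entailed — the passage has Lin opening the crate, not Carmen.
(d) Not entailed — 'was building' is progressive on an accomplishment; it does not entail the completed 'built'.
(e) Not entailed — Lin opened the crate, not the cabinet; the cabinet belongs to the building event.
(f) Not entailed — the window is what closed, not the shed.

(a), (b)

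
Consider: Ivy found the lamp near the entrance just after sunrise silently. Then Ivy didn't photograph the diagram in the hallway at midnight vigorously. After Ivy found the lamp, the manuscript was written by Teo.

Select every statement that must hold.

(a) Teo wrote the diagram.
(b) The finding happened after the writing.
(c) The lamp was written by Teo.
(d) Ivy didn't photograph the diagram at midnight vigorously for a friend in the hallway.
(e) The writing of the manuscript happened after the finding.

(d), (e)

(a) Not entailed — Teo wrote the manuscript, not the diagram; the diagram belongs to the photographing event.
(b) Not entailed — the narrative places the finding before the writing, not after.
(c) Not entailed — Teo wrote the manuscript, not the lamp; the lamp belongs to the finding event.
(d) Entailed — under negation, adding a further restriction is entailed: if no such photographing event occurred, none occurred for a friend either.
(e) Entailed — the narrative places the finding before the writing.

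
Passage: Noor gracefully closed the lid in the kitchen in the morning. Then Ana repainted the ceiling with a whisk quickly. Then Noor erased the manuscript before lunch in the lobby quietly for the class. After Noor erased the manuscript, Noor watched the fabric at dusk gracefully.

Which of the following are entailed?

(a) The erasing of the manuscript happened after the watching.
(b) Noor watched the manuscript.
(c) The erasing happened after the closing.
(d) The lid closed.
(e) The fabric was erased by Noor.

(a) Not entailed — the narrative places the erasing before the watching, not after.
(b) Not entailed — Noor watched the fabric, not the manuscript; the manuscript belongs to the erasing event.
(c) Entailed — the narrative places the closing before the erasing.
(d) Entailed — 'Noor closed the lid' is causative; it entails the inchoative 'the lid closed'.
(e) Not entailed — Noor erased the manuscript, not the fabric; the fabric belongs to the watching event.

(c), (d)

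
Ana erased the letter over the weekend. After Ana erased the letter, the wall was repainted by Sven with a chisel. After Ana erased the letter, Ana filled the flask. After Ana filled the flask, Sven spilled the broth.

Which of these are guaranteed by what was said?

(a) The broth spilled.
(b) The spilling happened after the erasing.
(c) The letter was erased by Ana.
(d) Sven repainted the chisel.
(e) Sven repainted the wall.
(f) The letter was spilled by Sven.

(a), (b), (c), (e)

(a) Entailed — 'Sven spilled the broth' is causative; it entails the inchoative 'the broth spilled'.
(b) Entailed — the narrative places the erasing before the spilling.
(c) Entailed — the original entails any weakening of itself; this just drops 'over the weekend'.
(d) Not entailed — the chisel is the instrument, not what was repainted.
(e) Entailed — the original entails any weakening of itself; this just drops 'with a chisel'.
(f) Not entailed — Sven spilled the broth, not the letter; the letter belongs to the erasing event.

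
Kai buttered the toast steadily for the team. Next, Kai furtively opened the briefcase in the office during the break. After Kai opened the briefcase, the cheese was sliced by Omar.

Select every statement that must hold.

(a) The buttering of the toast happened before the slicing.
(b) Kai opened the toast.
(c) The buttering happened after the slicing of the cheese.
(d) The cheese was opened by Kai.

(a) Entailed — the narrative places the buttering before the slicing.
(b) Not entailed — Kai opened the briefcase, not the toast; the toast belongs to the buttering event.
(c) Not entailed — the narrative places the buttering before the slicing, not after.
(d) Not entailed — Kai opened the briefcase, not the cheese; the cheese belongs to the slicing event.

(a)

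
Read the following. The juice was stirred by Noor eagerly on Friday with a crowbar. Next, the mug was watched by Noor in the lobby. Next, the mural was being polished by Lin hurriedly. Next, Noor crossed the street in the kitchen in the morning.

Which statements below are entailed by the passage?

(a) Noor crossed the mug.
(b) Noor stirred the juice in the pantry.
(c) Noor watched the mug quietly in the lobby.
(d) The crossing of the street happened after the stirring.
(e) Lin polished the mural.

(a) Not entailed — Noor crossed the street, not the mug; the mug belongs to the watching event.
(b) Not entailed — 'in the pantry' adds information not in the original event.
(c) Not entailed — 'quietly' adds information not in the original event.
(d) Entailed — the narrative places the stirring before the crossing.
(e) Entailed — 'polish' is an activity; 'was polishing' entails that some polishing happened, so 'polished' holds.

(d), (e)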